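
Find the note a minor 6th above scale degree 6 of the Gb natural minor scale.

Cbb

Scale degree 6 of Gb natural minor is Ebb.
A minor sixth (8 semitones) above Ebb lands on the letter C, giving Cbb.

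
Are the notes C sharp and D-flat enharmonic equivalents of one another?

C# is pitch class 1; Db is pitch class 1.
All spellings map to pitch class 1, so they are enharmonically equivalent.

Yes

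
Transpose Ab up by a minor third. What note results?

Cb

A third above A lands on the letter C.
A minor third spans 3 semitones, so Ab moves to pitch class 11. On the letter C that is Cb.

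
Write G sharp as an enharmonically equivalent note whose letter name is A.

Ab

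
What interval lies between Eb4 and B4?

Counting letters E–F–G–A–B gives a fifth.
Eb→B = 8 semitones, 1 wider than the perfect fifth (7), so augmented.

augmented fifth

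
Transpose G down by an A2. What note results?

Fb

A second below G lands on the letter F.
An augmented second spans 3 semitones, so G moves to pitch class 4. On the letter F that is Fb.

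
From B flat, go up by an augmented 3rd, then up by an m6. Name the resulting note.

B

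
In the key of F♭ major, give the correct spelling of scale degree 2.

Degree 2 takes the letter 1 step above F, which is G.
In major, degree 2 sits 2 semitones above the tonic. Fb + 2 semitones is pitch class 6, spelled on G as Gb.

Gb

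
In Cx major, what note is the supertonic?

D##

Degree 2 takes the letter 1 step above C, which is D.
In major, degree 2 sits 2 semitones above the tonic. C## + 2 semitones is pitch class 4, spelled on D as D##.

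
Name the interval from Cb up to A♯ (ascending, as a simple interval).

doubly augmented sixth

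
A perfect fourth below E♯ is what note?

A fourth below E lands on the letter B.
A perfect fourth spans 5 semitones, so E# moves to pitch class 0. On the letter B that is B#.

B#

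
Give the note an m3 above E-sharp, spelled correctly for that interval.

G#

E up a major third is G#, so the target letter is G.
From E#, a minor third is 3 semitones up: G#.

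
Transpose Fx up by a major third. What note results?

A third above F lands on the letter A.
A major third spans 4 semitones, so F## moves to pitch class 11. On the letter A that is A##.

A##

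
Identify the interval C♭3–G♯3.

doubly augmented fifth

Counting letters C–D–E–F–G gives a fifth.
Cb→G# = 9 semitones, 2 wider than the perfect fifth (7), so doubly augmented.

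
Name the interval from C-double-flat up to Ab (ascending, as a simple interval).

Counting letters C–D–E–F–G–A gives a sixth.
Cbb→Ab = 10 semitones, 1 wider than the major sixth (9), so augmented.

augmented sixth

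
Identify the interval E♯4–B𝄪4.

The letter names run E→B, a span of 4 letter steps, so the interval is some kind of fifth.
E# to B## is 8 semitones. A perfect fifth is 7, so 8 makes it augmented.

augmented fifth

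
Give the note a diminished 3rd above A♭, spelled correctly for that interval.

Cbb

A third above A lands on the letter C.
A diminished third spans 2 semitones, so Ab moves to pitch class 10. On the letter C that is Cbb.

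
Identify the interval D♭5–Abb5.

diminished fifth

The letter names run D→A, a span of 4 letter steps, so the interval is some kind of fifth.
Db to Abb is 6 semitones. A perfect fifth is 7, so 6 makes it diminished.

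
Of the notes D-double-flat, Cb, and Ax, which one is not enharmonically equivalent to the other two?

Dbb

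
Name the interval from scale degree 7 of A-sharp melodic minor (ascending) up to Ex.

Scale degree 7 of A# melodic minor (ascending) is G##.
G## up to E##: letters G→E make it a sixth; 9 semitones makes it major.

major sixth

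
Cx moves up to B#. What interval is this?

minor seventh

The letter names run C→B, a span of 6 letter steps, so the interval is some kind of seventh.
C## to B# is 10 semitones. A major seventh is 11, so 10 makes it minor.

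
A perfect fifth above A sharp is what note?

E#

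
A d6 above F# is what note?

Db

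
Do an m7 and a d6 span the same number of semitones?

No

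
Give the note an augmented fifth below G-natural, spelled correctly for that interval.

Cb

A fifth below G lands on the letter C.
An augmented fifth spans 8 semitones, so G moves to pitch class 11. On the letter C that is Cb.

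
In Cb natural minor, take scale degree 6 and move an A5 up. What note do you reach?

Eb

Scale degree 6 of Cb natural minor is Abb.
An augmented fifth (8 semitones) above Abb lands on the letter E, giving Eb.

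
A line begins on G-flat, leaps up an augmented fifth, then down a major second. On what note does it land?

C

An augmented fifth up from Gb is D (letter D, 8 semitones up).
A major second down from D is C (letter C, 2 semitones down).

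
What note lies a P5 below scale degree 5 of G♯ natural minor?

Scale degree 5 of G# natural minor is D#.
A perfect fifth (7 semitones) below D# lands on the letter G, giving G#.

G#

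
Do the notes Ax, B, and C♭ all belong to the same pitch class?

Yes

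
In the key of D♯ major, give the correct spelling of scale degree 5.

Degree 5 takes the letter 4 steps above D, which is A.
In major, degree 5 sits 7 semitones above the tonic. D# + 7 semitones is pitch class 10, spelled on A as A#.

A#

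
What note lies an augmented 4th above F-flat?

Bb

A fourth above F lands on the letter B.
An augmented fourth spans 6 semitones, so Fb moves to pitch class 10. On the letter B that is Bb.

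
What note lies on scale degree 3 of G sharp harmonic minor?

Degree 3 takes the letter 2 steps above G, which is B.
In harmonic minor, degree 3 sits 3 semitones above the tonic. G# + 3 semitones is pitch class 11, spelled on B as B.

B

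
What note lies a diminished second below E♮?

A second below E lands on the letter D.
A diminished second spans 0 semitones, so E moves to pitch class 4. On the letter D that is D##.

D##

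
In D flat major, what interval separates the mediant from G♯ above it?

augmented second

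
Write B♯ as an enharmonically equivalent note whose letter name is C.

C

Plain C sits at the same pitch as B#, so on the letter C the same pitch needs a natural: C.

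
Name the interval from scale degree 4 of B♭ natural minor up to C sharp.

augmented sixth

Scale degree 4 of Bb natural minor is Eb.
Eb up to C#: letters E→C make it a sixth; 10 semitones makes it augmented.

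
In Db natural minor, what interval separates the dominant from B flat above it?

major second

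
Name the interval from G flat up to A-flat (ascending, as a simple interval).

major second

Counting letters G–A gives a second.
Gb→Ab = 2 semitones, exactly the major second.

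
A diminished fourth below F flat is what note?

F down a perfect fourth is C, so the target letter is C.
From Fb, a diminished fourth is 4 semitones down: C.

C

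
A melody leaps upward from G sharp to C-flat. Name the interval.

doubly diminished fourth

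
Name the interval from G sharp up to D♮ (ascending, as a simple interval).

diminished fifth

Counting letters G–A–B–C–D gives a fifth.
G#→D = 6 semitones, 1 narrower than the perfect fifth (7), so diminished.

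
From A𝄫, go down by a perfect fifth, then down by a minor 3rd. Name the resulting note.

A perfect fifth down from Abb is Dbb (letter D, 7 semitones down).
A minor third down from Dbb is Bbb (letter B, 3 semitones down).

Bbb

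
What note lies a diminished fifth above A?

A up a perfect fifth is E, so the target letter is E.
From A, a diminished fifth is 6 semitones up: Eb.

Eb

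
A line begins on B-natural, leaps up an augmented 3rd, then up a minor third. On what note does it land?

F##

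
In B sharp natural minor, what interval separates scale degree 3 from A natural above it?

diminished fifth

Scale degree 3 of B# natural minor is D#.
D# up to A: letters D→A make it a fifth; 6 semitones makes it diminished.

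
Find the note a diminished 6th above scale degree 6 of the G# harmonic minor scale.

Cb

Scale degree 6 of G# harmonic minor is E.
A diminished sixth (7 semitones) above E lands on the letter C, giving Cb.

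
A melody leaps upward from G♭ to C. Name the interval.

augmented fourth

The letter names run G→C, a span of 3 letter steps, so the interval is some kind of fourth.
Gb to C is 6 semitones. A perfect fourth is 5, so 6 makes it augmented.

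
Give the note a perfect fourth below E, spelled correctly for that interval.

E down a perfect fourth is B, so the target letter is B.
From E, a perfect fourth is 5 semitones down: B.

B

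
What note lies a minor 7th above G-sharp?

G up a major seventh is F#, so the target letter is F.
From G#, a minor seventh is 10 semitones up: F#.

F#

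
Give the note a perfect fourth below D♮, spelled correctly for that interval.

D down a perfect fourth is A, so the target letter is A.
From D, a perfect fourth is 5 semitones down: A.

A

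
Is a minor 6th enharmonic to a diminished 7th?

No

A minor sixth spans 8 semitones; a diminished seventh spans 9.
The spans differ, so they are not enharmonic equivalents.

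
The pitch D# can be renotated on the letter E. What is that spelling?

Eb

Plain E sits 1 semitone above D#, so on the letter E the same pitch needs a flat: Eb.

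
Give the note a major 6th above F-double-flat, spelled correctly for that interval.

Dbb

A sixth above F lands on the letter D.
A major sixth spans 9 semitones, so Fbb moves to pitch class 0. On the letter D that is Dbb.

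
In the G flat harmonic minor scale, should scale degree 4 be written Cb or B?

Each scale degree takes a distinct letter name. Degree 4 of a scale on G must use the letter C.
Cb and B are enharmonically the same pitch, but only Cb uses the letter C, so it is the correct spelling here.

Cb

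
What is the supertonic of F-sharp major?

Degree 2 takes the letter 1 step above F, which is G.
In major, degree 2 sits 2 semitones above the tonic. F# + 2 semitones is pitch class 8, spelled on G as G#.

G#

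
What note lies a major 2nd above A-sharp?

B#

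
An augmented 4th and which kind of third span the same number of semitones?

An augmented fourth spans 6 semitones.
A third spanning 6 semitones is doubly augmented (the major third is 4).

doubly augmented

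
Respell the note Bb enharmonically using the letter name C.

Bb is pitch class 10. The letter C alone is pitch class 0.
To reach pitch class 10 from C requires an offset of -2 semitones, i.e. double flat: Cbb.

Cbb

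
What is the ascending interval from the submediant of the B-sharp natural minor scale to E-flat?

diminished sixth

The submediant of B# natural minor is G#.
G# up to Eb: letters G→E make it a sixth; 7 semitones makes it diminished.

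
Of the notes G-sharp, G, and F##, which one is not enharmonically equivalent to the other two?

G#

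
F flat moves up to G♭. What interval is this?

Counting letters F–G gives a second.
Fb→Gb = 2 semitones, exactly the major second.

major second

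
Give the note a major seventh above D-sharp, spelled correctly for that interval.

A seventh above D lands on the letter C.
A major seventh spans 11 semitones, so D# moves to pitch class 2. On the letter C that is C##.

C##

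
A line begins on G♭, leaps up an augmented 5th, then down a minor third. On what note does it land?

An augmented fifth up from Gb is D (letter D, 8 semitones up).
A minor third down from D is B (letter B, 3 semitones down).

B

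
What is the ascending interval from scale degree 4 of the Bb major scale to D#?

augmented seventh

Scale degree 4 of Bb major is Eb.
Eb up to D#: letters E→D make it a seventh; 12 semitones makes it augmented.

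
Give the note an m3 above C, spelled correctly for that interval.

Eb

C up a major third is E, so the target letter is E.
From C, a minor third is 3 semitones up: Eb.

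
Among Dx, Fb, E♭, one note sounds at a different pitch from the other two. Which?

Eb

In 12-tone equal temperament, enharmonic equivalents share a pitch class. D## is pitch class 4; Fb is pitch class 4; Eb is pitch class 3.
D## and Fb share pitch class 4, while Eb is pitch class 3.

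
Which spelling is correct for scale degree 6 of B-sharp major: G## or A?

Each scale degree takes a distinct letter name. Degree 6 of a scale on B must use the letter G.
G## and A are enharmonically the same pitch, but only G## uses the letter G, so it is the correct spelling here.

G##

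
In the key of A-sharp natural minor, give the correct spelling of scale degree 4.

D#

The A# natural minor scale runs A# B# C# D# E# F# G#.
Degree 4 is D#.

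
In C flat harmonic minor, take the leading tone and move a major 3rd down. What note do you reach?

The leading tone of Cb harmonic minor is Bb.
A major third (4 semitones) below Bb lands on the letter G, giving Gb.

Gb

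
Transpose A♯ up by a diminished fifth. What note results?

E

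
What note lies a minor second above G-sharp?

A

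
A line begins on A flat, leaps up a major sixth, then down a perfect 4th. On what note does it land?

C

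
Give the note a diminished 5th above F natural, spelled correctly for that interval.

A fifth above F lands on the letter C.
A diminished fifth spans 6 semitones, so F moves to pitch class 11. On the letter C that is Cb.

Cb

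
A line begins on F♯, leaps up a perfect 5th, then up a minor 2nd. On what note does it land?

D

A perfect fifth up from F# is C# (letter C, 7 semitones up).
A minor second up from C# is D (letter D, 1 semitone up).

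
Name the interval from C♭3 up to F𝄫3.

The letter names run C→F, a span of 3 letter steps, so the interval is some kind of fourth.
Cb to Fbb is 4 semitones. A perfect fourth is 5, so 4 makes it diminished.

diminished fourth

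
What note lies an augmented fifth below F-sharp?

Bb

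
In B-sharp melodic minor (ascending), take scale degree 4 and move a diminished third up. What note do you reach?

G

Scale degree 4 of B# melodic minor (ascending) is E#.
A diminished third (2 semitones) above E# lands on the letter G, giving G.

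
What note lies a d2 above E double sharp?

A second above E lands on the letter F.
A diminished second spans 0 semitones, so E## moves to pitch class 6. On the letter F that is F#.

F#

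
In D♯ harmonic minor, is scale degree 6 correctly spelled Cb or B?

B

Each scale degree takes a distinct letter name. Degree 6 of a scale on D must use the letter B.
B and Cb are enharmonically the same pitch, but only B uses the letter B, so it is the correct spelling here.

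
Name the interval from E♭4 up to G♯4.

augmented third

Counting letters E–F–G gives a third.
Eb→G# = 5 semitones, 1 wider than the major third (4), so augmented.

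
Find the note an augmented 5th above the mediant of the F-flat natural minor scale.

Eb

The mediant of Fb natural minor is Abb.
An augmented fifth (8 semitones) above Abb lands on the letter E, giving Eb.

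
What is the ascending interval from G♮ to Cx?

Counting letters G–A–B–C gives a fourth.
G→C## = 7 semitones, 2 wider than the perfect fourth (5), so doubly augmented.

doubly augmented fourth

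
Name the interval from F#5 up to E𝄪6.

augmented seventh

The letter names run F→E, a span of 6 letter steps, so the interval is some kind of seventh.
F# to E## is 12 semitones. A major seventh is 11, so 12 makes it augmented.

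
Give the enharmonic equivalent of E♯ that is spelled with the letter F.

F

Plain F sits at the same pitch as E#, so on the letter F the same pitch needs a natural: F.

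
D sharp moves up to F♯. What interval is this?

minor third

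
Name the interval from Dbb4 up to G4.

doubly augmented fourth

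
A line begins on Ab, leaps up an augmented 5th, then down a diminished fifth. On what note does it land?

An augmented fifth up from Ab is E (letter E, 8 semitones up).
A diminished fifth down from E is A# (letter A, 6 semitones down).

A#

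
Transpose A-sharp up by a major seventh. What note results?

A seventh above A lands on the letter G.
A major seventh spans 11 semitones, so A# moves to pitch class 9. On the letter G that is G##.

G##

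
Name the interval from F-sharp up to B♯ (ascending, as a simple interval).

augmented fourth

The letter names run F→B, a span of 3 letter steps, so the interval is some kind of fourth.
F# to B# is 6 semitones. A perfect fourth is 5, so 6 makes it augmented.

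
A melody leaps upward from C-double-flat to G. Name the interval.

The letter names run C→G, a span of 4 letter steps, so the interval is some kind of fifth.
Cbb to G is 9 semitones. A perfect fifth is 7, so 9 makes it doubly augmented.

doubly augmented fifth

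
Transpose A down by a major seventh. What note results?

A seventh below A lands on the letter B.
A major seventh spans 11 semitones, so A moves to pitch class 10. On the letter B that is Bb.

Bb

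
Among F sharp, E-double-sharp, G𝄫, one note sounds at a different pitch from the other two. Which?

In 12-tone equal temperament, enharmonic equivalents share a pitch class. F# is pitch class 6; E## is pitch class 6; Gbb is pitch class 5.
F# and E## share pitch class 6, while Gbb is pitch class 5.

Gbb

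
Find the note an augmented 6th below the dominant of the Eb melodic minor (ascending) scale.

Dbb

The dominant of Eb melodic minor (ascending) is Bb.
An augmented sixth (10 semitones) below Bb lands on the letter D, giving Dbb.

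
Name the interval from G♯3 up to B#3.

Counting letters G–A–B gives a third.
G#→B# = 4 semitones, exactly the major third.

major third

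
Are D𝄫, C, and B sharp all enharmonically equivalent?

Dbb is pitch class 0; C is pitch class 0; B# is pitch class 0.
All spellings map to pitch class 0, so they are enharmonically equivalent.

Yes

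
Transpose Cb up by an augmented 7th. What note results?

A seventh above C lands on the letter B.
An augmented seventh spans 12 semitones, so Cb moves to pitch class 11. On the letter B that is B.

B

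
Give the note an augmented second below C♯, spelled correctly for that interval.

Bb

C down a major second is Bb, so the target letter is B.
From C#, an augmented second is 3 semitones down: Bb.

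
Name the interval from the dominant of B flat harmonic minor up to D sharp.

The dominant of Bb harmonic minor is F.
F up to D#: letters F→D make it a sixth; 10 semitones makes it augmented.

augmented sixth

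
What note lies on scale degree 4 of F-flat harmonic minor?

Bbb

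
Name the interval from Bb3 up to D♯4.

The letter names run B→D, a span of 2 letter steps, so the interval is some kind of third.
Bb to D# is 5 semitones. A major third is 4, so 5 makes it augmented.

augmented third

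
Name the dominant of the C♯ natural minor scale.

G#

Degree 5 takes the letter 4 steps above C, which is G.
In natural minor, degree 5 sits 7 semitones above the tonic. C# + 7 semitones is pitch class 8, spelled on G as G#.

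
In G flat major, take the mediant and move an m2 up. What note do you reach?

Cb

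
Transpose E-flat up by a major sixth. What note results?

C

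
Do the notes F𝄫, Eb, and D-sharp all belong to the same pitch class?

Fbb = pitch class 3 and Eb = pitch class 3 and D# = pitch class 3 — the same pitch class, so they are enharmonic equivalents.

Yes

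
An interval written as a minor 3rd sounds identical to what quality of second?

A minor third spans 3 semitones.
A second spanning 3 semitones is augmented (the major second is 2).

augmented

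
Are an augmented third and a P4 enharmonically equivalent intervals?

An augmented third spans 5 semitones; a perfect fourth spans 5.
They are enharmonically equivalent.

Yes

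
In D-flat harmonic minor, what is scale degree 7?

Degree 7 takes the letter 6 steps above D, which is C.
In harmonic minor, degree 7 sits 11 semitones above the tonic. Db + 11 semitones is pitch class 0, spelled on C as C.

C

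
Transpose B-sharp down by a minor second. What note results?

A##

A second below B lands on the letter A.
A minor second spans 1 semitone, so B# moves to pitch class 11. On the letter A that is A##.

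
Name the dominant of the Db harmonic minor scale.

Ab

Degree 5 takes the letter 4 steps above D, which is A.
In harmonic minor, degree 5 sits 7 semitones above the tonic. Db + 7 semitones is pitch class 8, spelled on A as Ab.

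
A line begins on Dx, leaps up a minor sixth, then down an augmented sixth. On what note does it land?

D

A minor sixth up from D## is B# (letter B, 8 semitones up).
An augmented sixth down from B# is D (letter D, 10 semitones down).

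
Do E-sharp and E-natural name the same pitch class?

E# is pitch class 5; E is pitch class 4.
The pitch classes differ (5 vs. 4), so they are not enharmonic equivalents.

No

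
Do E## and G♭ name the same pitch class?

E## = pitch class 6 and Gb = pitch class 6 — the same pitch class, so they are enharmonic equivalents.

Yes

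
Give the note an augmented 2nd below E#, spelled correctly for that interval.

A second below E lands on the letter D.
An augmented second spans 3 semitones, so E# moves to pitch class 2. On the letter D that is D.

D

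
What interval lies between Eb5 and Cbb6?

The letter names run E→C, a span of 5 letter steps, so the interval is some kind of sixth.
Eb to Cbb is 7 semitones. A major sixth is 9, so 7 makes it diminished.

diminished sixth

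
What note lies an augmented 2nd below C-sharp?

Bb

A second below C lands on the letter B.
An augmented second spans 3 semitones, so C# moves to pitch class 10. On the letter B that is Bb.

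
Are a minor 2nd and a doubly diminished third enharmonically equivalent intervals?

A minor second spans 1 semitone; a doubly diminished third spans 1.
They are enharmonically equivalent.

Yes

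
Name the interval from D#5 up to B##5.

The letter names run D→B, a span of 5 letter steps, so the interval is some kind of sixth.
D# to B## is 10 semitones. A major sixth is 9, so 10 makes it augmented.

augmented sixth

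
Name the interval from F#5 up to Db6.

Counting letters F–G–A–B–C–D gives a sixth.
F#→Db = 7 semitones, 2 narrower than the major sixth (9), so diminished.

diminished sixth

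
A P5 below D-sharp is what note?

G#

D down a perfect fifth is G, so the target letter is G.
From D#, a perfect fifth is 7 semitones down: G#.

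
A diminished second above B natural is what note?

B up a major second is C#, so the target letter is C.
From B, a diminished second is 0 semitones up: Cb.

Cb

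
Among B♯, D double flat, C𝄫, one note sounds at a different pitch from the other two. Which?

In 12-tone equal temperament, enharmonic equivalents share a pitch class. B# is pitch class 0; Dbb is pitch class 0; Cbb is pitch class 10.
B# and Dbb share pitch class 0, while Cbb is pitch class 10.

Cbb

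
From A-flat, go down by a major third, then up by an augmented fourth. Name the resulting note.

A major third down from Ab is Fb (letter F, 4 semitones down).
An augmented fourth up from Fb is Bb (letter B, 6 semitones up).

Bb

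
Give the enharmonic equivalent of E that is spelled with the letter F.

Plain F sits 1 semitone above E, so on the letter F the same pitch needs a flat: Fb.

Fb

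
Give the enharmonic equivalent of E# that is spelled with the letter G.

Gbb

Plain G sits 2 semitones above E#, so on the letter G the same pitch needs a double flat: Gbb.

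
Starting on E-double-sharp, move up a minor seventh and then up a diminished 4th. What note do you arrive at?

G#

A minor seventh up from E## is D## (letter D, 10 semitones up).
A diminished fourth up from D## is G# (letter G, 4 semitones up).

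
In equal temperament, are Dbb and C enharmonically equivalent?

Yes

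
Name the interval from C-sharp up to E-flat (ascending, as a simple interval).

diminished third

The letter names run C→E, a span of 2 letter steps, so the interval is some kind of third.
C# to Eb is 2 semitones. A major third is 4, so 2 makes it diminished.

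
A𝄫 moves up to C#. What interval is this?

doubly augmented third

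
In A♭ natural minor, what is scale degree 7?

Degree 7 takes the letter 6 steps above A, which is G.
In natural minor, degree 7 sits 10 semitones above the tonic. Ab + 10 semitones is pitch class 6, spelled on G as Gb.

Gb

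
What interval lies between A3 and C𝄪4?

augmented third

The letter names run A→C, a span of 2 letter steps, so the interval is some kind of third.
A to C## is 5 semitones. A major third is 4, so 5 makes it augmented.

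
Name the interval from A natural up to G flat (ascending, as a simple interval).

Counting letters A–B–C–D–E–F–G gives a seventh.
A→Gb = 9 semitones, 2 narrower than the major seventh (11), so diminished.

diminished seventh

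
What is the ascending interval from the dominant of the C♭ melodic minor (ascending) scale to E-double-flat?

The dominant of Cb melodic minor (ascending) is Gb.
Gb up to Ebb: letters G→E make it a sixth; 8 semitones makes it minor.

minor sixth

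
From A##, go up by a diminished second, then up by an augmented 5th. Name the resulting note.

F##

A diminished second up from A## is B (letter B, 0 semitones up).
An augmented fifth up from B is F## (letter F, 8 semitones up).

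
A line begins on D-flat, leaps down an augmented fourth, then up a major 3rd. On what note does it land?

An augmented fourth down from Db is Abb (letter A, 6 semitones down).
A major third up from Abb is Cb (letter C, 4 semitones up).

Cb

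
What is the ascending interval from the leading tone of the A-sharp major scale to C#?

The leading tone of A# major is G##.
G## up to C#: letters G→C make it a fourth; 4 semitones makes it diminished.

diminished fourth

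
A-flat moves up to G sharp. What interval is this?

The letter names run A→G, a span of 6 letter steps, so the interval is some kind of seventh.
Ab to G# is 12 semitones. A major seventh is 11, so 12 makes it augmented.

augmented seventh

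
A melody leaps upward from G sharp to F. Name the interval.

diminished seventh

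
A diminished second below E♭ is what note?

A second below E lands on the letter D.
A diminished second spans 0 semitones, so Eb moves to pitch class 3. On the letter D that is D#.

D#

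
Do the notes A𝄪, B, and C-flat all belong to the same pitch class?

A## is pitch class 11; B is pitch class 11; Cb is pitch class 11.
All spellings map to pitch class 11, so they are enharmonically equivalent.

Yes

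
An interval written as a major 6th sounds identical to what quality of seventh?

diminished

A major sixth spans 9 semitones.
A seventh spanning 9 semitones is diminished (the major seventh is 11).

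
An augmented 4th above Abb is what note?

Db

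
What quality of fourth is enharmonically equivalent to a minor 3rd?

A minor third spans 3 semitones.
A fourth spanning 3 semitones is doubly diminished (the perfect fourth is 5).

doubly diminished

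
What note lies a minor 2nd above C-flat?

C up a major second is D, so the target letter is D.
From Cb, a minor second is 1 semitone up: Dbb.

Dbb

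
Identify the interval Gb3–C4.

augmented fourth

Counting letters G–A–B–C gives a fourth.
Gb→C = 6 semitones, 1 wider than the perfect fourth (5), so augmented.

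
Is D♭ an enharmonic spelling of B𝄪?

Db = pitch class 1 and B## = pitch class 1 — the same pitch class, so they are enharmonic equivalents.

Yes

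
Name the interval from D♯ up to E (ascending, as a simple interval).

The letter names run D→E, a span of 1 letter step, so the interval is some kind of second.
D# to E is 1 semitone. A major second is 2, so 1 makes it minor.

minor second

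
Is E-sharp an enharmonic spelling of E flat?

Two spellings are enharmonically equivalent only if they share a pitch class.
Here E# → 5, Eb → 3; 3 ≠ 5, so they are not.

No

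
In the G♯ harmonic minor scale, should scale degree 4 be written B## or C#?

C#

Each scale degree takes a distinct letter name. Degree 4 of a scale on G must use the letter C.
C# and B## are enharmonically the same pitch, but only C# uses the letter C, so it is the correct spelling here.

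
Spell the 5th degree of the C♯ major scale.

Degree 5 takes the letter 4 steps above C, which is G.
In major, degree 5 sits 7 semitones above the tonic. C# + 7 semitones is pitch class 8, spelled on G as G#.

G#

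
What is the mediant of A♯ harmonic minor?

C#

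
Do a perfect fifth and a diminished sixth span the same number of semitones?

Yes

A perfect fifth spans 7 semitones; a diminished sixth spans 7.
They are enharmonically equivalent.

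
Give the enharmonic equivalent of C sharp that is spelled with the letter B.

B##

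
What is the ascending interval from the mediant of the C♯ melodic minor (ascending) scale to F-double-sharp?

The mediant of C# melodic minor (ascending) is E.
E up to F##: letters E→F make it a second; 3 semitones makes it augmented.

augmented second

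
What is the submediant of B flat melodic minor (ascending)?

G

The Bb melodic minor (ascending) scale runs Bb C Db Eb F G A.
Degree 6 is G.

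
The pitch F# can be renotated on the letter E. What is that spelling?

F# is pitch class 6. The letter E alone is pitch class 4.
To reach pitch class 6 from E requires an offset of +2 semitones, i.e. double sharp: E##.

E##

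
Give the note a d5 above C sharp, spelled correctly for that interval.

G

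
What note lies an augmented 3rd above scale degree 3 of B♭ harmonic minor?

Scale degree 3 of Bb harmonic minor is Db.
An augmented third (5 semitones) above Db lands on the letter F, giving F#.

F#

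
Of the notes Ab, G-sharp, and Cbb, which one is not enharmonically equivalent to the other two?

Cbb

In 12-tone equal temperament, enharmonic equivalents share a pitch class. Ab is pitch class 8; G# is pitch class 8; Cbb is pitch class 10.
Ab and G# share pitch class 8, while Cbb is pitch class 10.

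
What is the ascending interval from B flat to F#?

augmented fifth

The letter names run B→F, a span of 4 letter steps, so the interval is some kind of fifth.
Bb to F# is 8 semitones. A perfect fifth is 7, so 8 makes it augmented.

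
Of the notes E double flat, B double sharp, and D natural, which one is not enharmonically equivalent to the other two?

B##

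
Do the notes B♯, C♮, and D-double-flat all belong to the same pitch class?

Yes

B# = pitch class 0 and C = pitch class 0 and Dbb = pitch class 0 — the same pitch class, so they are enharmonic equivalents.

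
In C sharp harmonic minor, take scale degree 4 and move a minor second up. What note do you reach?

G

Scale degree 4 of C# harmonic minor is F#.
A minor second (1 semitone) above F# lands on the letter G, giving G.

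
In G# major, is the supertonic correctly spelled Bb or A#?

Each scale degree takes a distinct letter name. Degree 2 of a scale on G must use the letter A.
A# and Bb are enharmonically the same pitch, but only A# uses the letter A, so it is the correct spelling here.

A#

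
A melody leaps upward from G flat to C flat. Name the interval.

The letter names run G→C, a span of 3 letter steps, so the interval is some kind of fourth.
Gb to Cb is 5 semitones. A perfect fourth is 5, so 5 makes it perfect.

perfect fourth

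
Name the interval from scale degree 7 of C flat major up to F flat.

Scale degree 7 of Cb major is Bb.
Bb up to Fb: letters B→F make it a fifth; 6 semitones makes it diminished.

diminished fifth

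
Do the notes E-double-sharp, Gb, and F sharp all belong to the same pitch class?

Yes

E## = pitch class 6 and Gb = pitch class 6 and F# = pitch class 6 — the same pitch class, so they are enharmonic equivalents.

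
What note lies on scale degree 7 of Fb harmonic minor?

Eb

The Fb harmonic minor scale runs Fb Gb Abb Bbb Cb Dbb Eb.
Degree 7 is Eb.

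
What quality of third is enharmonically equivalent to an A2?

An augmented second spans 3 semitones.
A third spanning 3 semitones is minor (the major third is 4).

minor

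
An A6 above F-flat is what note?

D

A sixth above F lands on the letter D.
An augmented sixth spans 10 semitones, so Fb moves to pitch class 2. On the letter D that is D.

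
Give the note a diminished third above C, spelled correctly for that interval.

Ebb

C up a major third is E, so the target letter is E.
From C, a diminished third is 2 semitones up: Ebb.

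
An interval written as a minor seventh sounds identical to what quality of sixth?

augmented

A minor seventh spans 10 semitones.
A sixth spanning 10 semitones is augmented (the major sixth is 9).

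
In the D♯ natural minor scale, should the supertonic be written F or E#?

Each scale degree takes a distinct letter name. Degree 2 of a scale on D must use the letter E.
E# and F are enharmonically the same pitch, but only E# uses the letter E, so it is the correct spelling here.

E#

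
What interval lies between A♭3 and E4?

Counting letters A–B–C–D–E gives a fifth.
Ab→E = 8 semitones, 1 wider than the perfect fifth (7), so augmented.

augmented fifth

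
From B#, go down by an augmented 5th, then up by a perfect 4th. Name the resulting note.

An augmented fifth down from B# is E (letter E, 8 semitones down).
A perfect fourth up from E is A (letter A, 5 semitones up).

A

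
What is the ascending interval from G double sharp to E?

diminished sixth

The letter names run G→E, a span of 5 letter steps, so the interval is some kind of sixth.
G## to E is 7 semitones. A major sixth is 9, so 7 makes it diminished.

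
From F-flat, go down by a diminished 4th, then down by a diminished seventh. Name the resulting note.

A diminished fourth down from Fb is C (letter C, 4 semitones down).
A diminished seventh down from C is D# (letter D, 9 semitones down).

D#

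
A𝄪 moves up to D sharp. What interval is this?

The letter names run A→D, a span of 3 letter steps, so the interval is some kind of fourth.
A## to D# is 4 semitones. A perfect fourth is 5, so 4 makes it diminished.

diminished fourth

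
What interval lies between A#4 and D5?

diminished fourth

Counting letters A–B–C–D gives a fourth.
A#→D = 4 semitones, 1 narrower than the perfect fourth (5), so diminished.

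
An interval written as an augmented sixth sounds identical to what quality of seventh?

An augmented sixth spans 10 semitones.
A seventh spanning 10 semitones is minor (the major seventh is 11).

minor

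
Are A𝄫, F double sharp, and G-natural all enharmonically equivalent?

Abb = pitch class 7 and F## = pitch class 7 and G = pitch class 7 — the same pitch class, so they are enharmonic equivalents.

Yes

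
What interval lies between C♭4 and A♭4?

The letter names run C→A, a span of 5 letter steps, so the interval is some kind of sixth.
Cb to Ab is 9 semitones. A major sixth is 9, so 9 makes it major.

major sixth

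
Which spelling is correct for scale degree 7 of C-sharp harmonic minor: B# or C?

B#

Each scale degree takes a distinct letter name. Degree 7 of a scale on C must use the letter B.
B# and C are enharmonically the same pitch, but only B# uses the letter B, so it is the correct spelling here.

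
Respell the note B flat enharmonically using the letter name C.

Bb is pitch class 10. The letter C alone is pitch class 0.
To reach pitch class 10 from C requires an offset of -2 semitones, i.e. double flat: Cbb.

Cbb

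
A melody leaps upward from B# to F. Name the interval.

doubly diminished fifth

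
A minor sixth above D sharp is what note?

D up a major sixth is B, so the target letter is B.
From D#, a minor sixth is 8 semitones up: B.

B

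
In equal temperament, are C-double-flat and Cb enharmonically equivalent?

No

Cbb is pitch class 10; Cb is pitch class 11.
The pitch classes differ (10 vs. 11), so they are not enharmonic equivalents.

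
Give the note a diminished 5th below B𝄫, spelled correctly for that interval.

Eb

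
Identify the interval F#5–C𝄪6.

The letter names run F→C, a span of 4 letter steps, so the interval is some kind of fifth.
F# to C## is 8 semitones. A perfect fifth is 7, so 8 makes it augmented.

augmented fifth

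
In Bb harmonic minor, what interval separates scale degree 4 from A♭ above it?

Scale degree 4 of Bb harmonic minor is Eb.
Eb up to Ab: letters E→A make it a fourth; 5 semitones makes it perfect.

perfect fourth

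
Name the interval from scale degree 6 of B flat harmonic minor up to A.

augmented second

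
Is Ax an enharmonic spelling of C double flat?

A## is pitch class 11; Cbb is pitch class 10.
The pitch classes differ (11 vs. 10), so they are not enharmonic equivalents.

No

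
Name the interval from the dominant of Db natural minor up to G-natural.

The dominant of Db natural minor is Ab.
Ab up to G: letters A→G make it a seventh; 11 semitones makes it major.

major seventh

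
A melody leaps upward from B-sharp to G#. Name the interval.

The letter names run B→G, a span of 5 letter steps, so the interval is some kind of sixth.
B# to G# is 8 semitones. A major sixth is 9, so 8 makes it minor.

minor sixth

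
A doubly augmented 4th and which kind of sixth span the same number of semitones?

A doubly augmented fourth spans 7 semitones.
A sixth spanning 7 semitones is diminished (the major sixth is 9).

diminished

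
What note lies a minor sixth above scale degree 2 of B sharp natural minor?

A#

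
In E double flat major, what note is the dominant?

Bbb

Degree 5 takes the letter 4 steps above E, which is B.
In major, degree 5 sits 7 semitones above the tonic. Ebb + 7 semitones is pitch class 9, spelled on B as Bbb.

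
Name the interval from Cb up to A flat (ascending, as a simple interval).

Counting letters C–D–E–F–G–A gives a sixth.
Cb→Ab = 9 semitones, exactly the major sixth.

major sixth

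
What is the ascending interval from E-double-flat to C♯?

Counting letters E–F–G–A–B–C gives a sixth.
Ebb→C# = 11 semitones, 2 wider than the major sixth (9), so doubly augmented.

doubly augmented sixth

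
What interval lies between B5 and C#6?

Counting letters B–C gives a second.
B→C# = 2 semitones, exactly the major second.

major second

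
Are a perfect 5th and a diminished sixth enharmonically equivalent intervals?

Yes

A perfect fifth spans 7 semitones; a diminished sixth spans 7.
They are enharmonically equivalent.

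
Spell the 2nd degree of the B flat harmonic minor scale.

The Bb harmonic minor scale runs Bb C Db Eb F Gb A.
Degree 2 is C.

C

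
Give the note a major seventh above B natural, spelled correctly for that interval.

A seventh above B lands on the letter A.
A major seventh spans 11 semitones, so B moves to pitch class 10. On the letter A that is A#.

A#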